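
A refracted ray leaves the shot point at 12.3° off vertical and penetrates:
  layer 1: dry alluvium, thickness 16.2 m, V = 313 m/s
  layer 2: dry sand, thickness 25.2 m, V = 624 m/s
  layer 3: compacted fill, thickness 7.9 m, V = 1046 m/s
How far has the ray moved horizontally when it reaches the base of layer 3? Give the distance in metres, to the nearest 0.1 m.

23.4 m

p = sin θ₁/V₁ = sin 12.3°/313 = 6.8061e-04 s/m is conserved through the stack.
Layer 1: θ = 12.30°; offset = 16.2·tan 12.30° = 3.532 m.
Layer 2: sin θ = p·624 = 0.4247 → θ = 25.13°; offset = 25.2·tan 25.13° = 11.822 m.
Layer 3: sin θ = p·1046 = 0.7119 → θ = 45.39°; offset = 7.9·tan 45.39° = 8.009 m.
Total horizontal offset = 23.362 m.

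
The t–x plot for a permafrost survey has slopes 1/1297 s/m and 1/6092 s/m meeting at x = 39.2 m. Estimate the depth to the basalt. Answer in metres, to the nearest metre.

16 m

h = (x_cross/2)·√((V₂−V₁)/(V₂+V₁)).
(V₂−V₁)/(V₂+V₁) = (6092−1297)/(6092+1297) = 0.6489; √ = 0.8056.
h = (39.2/2)·0.8056 = 15.79 m.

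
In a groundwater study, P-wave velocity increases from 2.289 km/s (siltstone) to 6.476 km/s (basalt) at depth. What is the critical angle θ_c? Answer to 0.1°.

Critical incidence: sin θ_c = V₁/V₂ = 2.289/6.476 = 0.3535.
θ_c = arcsin 0.3535 = 20.70°.

20.7°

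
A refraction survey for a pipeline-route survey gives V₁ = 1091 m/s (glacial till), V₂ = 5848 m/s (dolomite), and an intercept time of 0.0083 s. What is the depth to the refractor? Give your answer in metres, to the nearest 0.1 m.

4.6 m

h = tᵢ·V₁·V₂ / (2·√(V₂²−V₁²)).
√(V₂²−V₁²) = √(5848² − 1091²) = 5745.3 m/s.
h = 0.0083 s × 1091 × 5848 / (2 × 5745.3) = 4.61 m.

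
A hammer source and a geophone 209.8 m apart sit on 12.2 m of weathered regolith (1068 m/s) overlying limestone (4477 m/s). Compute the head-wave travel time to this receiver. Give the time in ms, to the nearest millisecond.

69 ms

t = x/V₂ + 2h·√(V₂²−V₁²)/(V₁V₂).
√(V₂²−V₁²) = √(4477²−1068²) = 4347.7 m/s; delay term = 2·12.2·4347.7/(1068·4477) = 0.02219 s.
t = 209.8/4477 + 0.02219 = 0.06905 s.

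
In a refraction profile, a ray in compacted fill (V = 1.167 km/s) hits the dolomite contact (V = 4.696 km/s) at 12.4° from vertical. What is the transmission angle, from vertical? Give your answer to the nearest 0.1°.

sin θ₁/V₁ = sin θ₂/V₂ ⇒ sin θ₂ = 4.696·sin 12.4°/1.167 = 4.696·0.2147/1.167 = 0.8641.
θ₂ = arcsin 0.8641 = 59.78° from the normal.

59.8°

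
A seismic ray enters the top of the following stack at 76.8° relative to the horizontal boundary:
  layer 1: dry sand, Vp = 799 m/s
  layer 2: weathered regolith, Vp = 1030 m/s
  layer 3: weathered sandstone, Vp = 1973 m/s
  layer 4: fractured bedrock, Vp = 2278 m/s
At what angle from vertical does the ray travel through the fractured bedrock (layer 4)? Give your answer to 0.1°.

From the normal: θ₁ = 90° − 76.8° = 13.2°.
Snell's law across each interface conserves sin θ / V, so sin θ_4 = V_4·sin θ₁/V₁.
sin θ_4 = 2278 × sin 13.2° / 799 = 0.6510.
θ_4 = 40.62° from the vertical.

40.6°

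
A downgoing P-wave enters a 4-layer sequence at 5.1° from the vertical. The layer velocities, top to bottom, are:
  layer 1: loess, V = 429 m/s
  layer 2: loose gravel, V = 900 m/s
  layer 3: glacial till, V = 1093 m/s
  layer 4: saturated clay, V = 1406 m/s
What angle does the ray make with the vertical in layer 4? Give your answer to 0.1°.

16.9°

Snell's law across each interface conserves sin θ / V, so sin θ_4 = V_4·sin θ₁/V₁.
sin θ_4 = 1406 × sin 5.1° / 429 = 0.2913.
θ_4 = 16.94° from the vertical.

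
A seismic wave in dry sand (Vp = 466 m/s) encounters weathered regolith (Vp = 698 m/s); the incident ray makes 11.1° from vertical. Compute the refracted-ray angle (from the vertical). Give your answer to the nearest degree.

sin θ₁/V₁ = sin θ₂/V₂ ⇒ sin θ₂ = 698·sin 11.1°/466 = 698·0.1925/466 = 0.2884.
θ₂ = arcsin 0.2884 = 16.76° from the normal.

17°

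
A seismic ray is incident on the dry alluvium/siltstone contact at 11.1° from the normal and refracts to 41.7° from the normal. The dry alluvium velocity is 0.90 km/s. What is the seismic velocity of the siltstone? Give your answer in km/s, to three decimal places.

sin 11.1° = 0.1925; sin 41.7° = 0.6652.
V₂ = V₁·(sin θ₂/sin θ₁) = 0.90·(0.6652/0.1925) = 3.110 km/s.

3.110 km/s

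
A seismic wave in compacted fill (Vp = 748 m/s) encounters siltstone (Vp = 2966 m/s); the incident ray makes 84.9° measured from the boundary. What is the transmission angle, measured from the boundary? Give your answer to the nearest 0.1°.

Convert to the normal: θ₁ = 90° − 84.9° = 5.1°.
Snell's law: sin θ₂ = (V₂/V₁)·sin θ₁ = (2966/748)·sin 5.1° = 0.3525.
θ₂ = sin⁻¹(0.3525) = 20.64° (from vertical).
From the interface: 90° − 20.64° = 69.36°.

69.4°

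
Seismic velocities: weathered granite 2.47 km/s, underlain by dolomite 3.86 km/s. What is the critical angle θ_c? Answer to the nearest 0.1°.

Critical incidence: sin θ_c = V₁/V₂ = 2.47/3.86 = 0.6399.
θ_c = arcsin 0.6399 = 39.78°.

39.8°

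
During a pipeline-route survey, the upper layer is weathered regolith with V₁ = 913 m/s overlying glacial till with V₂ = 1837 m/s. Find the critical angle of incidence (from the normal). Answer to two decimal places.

At critical incidence the refracted ray runs along the interface (θ₂ = 90°), so sin θ_c = V₁/V₂.
θ_c = arcsin(913/1837) = arcsin 0.4970 = 29.80°.

29.80°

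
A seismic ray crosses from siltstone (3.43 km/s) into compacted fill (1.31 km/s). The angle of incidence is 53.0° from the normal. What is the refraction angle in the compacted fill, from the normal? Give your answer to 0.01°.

17.76°

Snell's law: sin θ₂ = (V₂/V₁)·sin θ₁ = (1.31/3.43)·sin 53.0° = 0.3050.
θ₂ = arcsin 0.3050 = 17.76° from the normal.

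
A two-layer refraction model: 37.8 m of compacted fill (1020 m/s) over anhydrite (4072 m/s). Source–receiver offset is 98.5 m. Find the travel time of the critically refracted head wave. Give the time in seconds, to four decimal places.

0.0959 s

t = x/V₂ + 2h·√(V₂²−V₁²)/(V₁V₂).
√(V₂²−V₁²) = √(4072²−1020²) = 3942.2 m/s; delay term = 2·37.8·3942.2/(1020·4072) = 0.07175 s.
t = 98.5/4072 + 0.07175 = 0.09594 s.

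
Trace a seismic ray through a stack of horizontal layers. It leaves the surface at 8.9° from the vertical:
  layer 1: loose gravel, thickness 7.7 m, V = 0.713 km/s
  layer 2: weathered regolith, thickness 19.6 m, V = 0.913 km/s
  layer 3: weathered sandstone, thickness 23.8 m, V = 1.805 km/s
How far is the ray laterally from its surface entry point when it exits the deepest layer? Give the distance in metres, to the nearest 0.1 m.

15.3 m

p = sin θ₁/V₁ = sin 8.9°/0.713 = 2.1699e-01 s/km is conserved through the stack.
Layer 1: θ = 8.90°; offset = 7.7·tan 8.90° = 1.206 m.
Layer 2: sin θ = p·0.913 = 0.1981 → θ = 11.43°; offset = 19.6·tan 11.43° = 3.961 m.
Layer 3: sin θ = p·1.805 = 0.3917 → θ = 23.06°; offset = 23.8·tan 23.06° = 10.131 m.
Summing the layer offsets gives 15.298 m.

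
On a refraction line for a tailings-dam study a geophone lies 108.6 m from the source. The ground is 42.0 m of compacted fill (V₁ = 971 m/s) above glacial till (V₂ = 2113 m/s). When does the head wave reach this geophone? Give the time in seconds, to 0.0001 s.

0.1282 s

t = x/V₂ + 2h·√(V₂²−V₁²)/(V₁V₂).
√(V₂²−V₁²) = √(2113²−971²) = 1876.7 m/s; delay term = 2·42.0·1876.7/(971·2113) = 0.07683 s.
t = 108.6/2113 + 0.07683 = 0.12823 s.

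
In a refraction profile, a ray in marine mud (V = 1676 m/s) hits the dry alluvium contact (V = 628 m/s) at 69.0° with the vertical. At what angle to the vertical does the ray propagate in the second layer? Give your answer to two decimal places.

Snell's law: sin θ₂ = (V₂/V₁)·sin θ₁ = (628/1676)·sin 69.0° = 0.3498.
θ₂ = sin⁻¹(0.3498) = 20.48° (from vertical).

20.48°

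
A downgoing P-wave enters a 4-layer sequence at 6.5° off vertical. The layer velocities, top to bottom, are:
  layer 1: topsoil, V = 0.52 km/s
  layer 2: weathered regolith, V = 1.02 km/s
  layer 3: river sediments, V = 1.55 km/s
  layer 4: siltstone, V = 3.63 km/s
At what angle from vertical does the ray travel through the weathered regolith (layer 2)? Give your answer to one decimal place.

Ray parameter p = sin 6.5° / 0.52 = 2.1770e-01 s/km.
sin θ_2 = p·V_2 = 2.1770e-01 × 1.02 = 0.2221.
θ_2 = arcsin 0.2221 = 12.83°.

12.8°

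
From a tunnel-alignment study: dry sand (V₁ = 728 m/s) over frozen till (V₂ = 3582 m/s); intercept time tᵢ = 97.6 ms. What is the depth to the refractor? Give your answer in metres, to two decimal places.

36.28 m

θ_c = arcsin(728/3582) = 11.73°; cos θ_c = 0.9791.
tᵢ = 2h cos θ_c/V₁ ⇒ h = tᵢ·V₁/(2 cos θ_c) = 0.0976·728/(2·0.9791) = 36.28 m.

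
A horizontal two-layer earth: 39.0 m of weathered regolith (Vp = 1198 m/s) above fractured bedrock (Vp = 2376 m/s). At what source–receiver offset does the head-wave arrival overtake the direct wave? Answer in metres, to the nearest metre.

x_cross = 2h·√((V₂+V₁)/(V₂−V₁)).
(V₂+V₁)/(V₂−V₁) = (2376+1198)/(2376−1198) = 3.0340; √ = 1.7418.
x_cross = 2·39.0·1.7418 = 135.86 m.

136 m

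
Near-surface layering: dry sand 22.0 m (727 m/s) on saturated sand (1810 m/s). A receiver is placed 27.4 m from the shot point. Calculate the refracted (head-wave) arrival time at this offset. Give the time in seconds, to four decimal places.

0.0706 s

θ_c = arcsin(V₁/V₂) = arcsin(727/1810) = 23.68°, cos θ_c = 0.9158.
Intercept time tᵢ = 2h cos θ_c / V₁ = 2·22.0·0.9158/727 = 0.05543 s.
t = x/V₂ + tᵢ = 27.4/1810 + 0.05543 = 0.07056 s.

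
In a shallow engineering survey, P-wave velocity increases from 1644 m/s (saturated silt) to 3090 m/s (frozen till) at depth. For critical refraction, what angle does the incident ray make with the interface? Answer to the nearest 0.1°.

At critical incidence the refracted ray runs along the interface (θ₂ = 90°), so sin θ_c = V₁/V₂.
θ_c = arcsin(1644/3090) = arcsin 0.5320 = 32.14°.
Measured from the interface: 90° − 32.14° = 57.86°.

57.9°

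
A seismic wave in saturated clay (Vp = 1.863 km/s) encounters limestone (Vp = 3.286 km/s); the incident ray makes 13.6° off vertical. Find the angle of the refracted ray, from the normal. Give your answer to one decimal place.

24.5°

Snell's law: sin θ₂ = (V₂/V₁)·sin θ₁ = (3.286/1.863)·sin 13.6° = 0.4147.
θ₂ = arcsin 0.4147 = 24.50° from the normal.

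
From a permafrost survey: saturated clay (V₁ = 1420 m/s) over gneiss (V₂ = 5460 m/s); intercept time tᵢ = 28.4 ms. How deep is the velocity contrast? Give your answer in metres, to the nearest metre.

21 m

h = tᵢ·V₁·V₂ / (2·√(V₂²−V₁²)).
√(V₂²−V₁²) = √(5460² − 1420²) = 5272.1 m/s.
h = 0.0284 s × 1420 × 5460 / (2 × 5272.1) = 20.88 m.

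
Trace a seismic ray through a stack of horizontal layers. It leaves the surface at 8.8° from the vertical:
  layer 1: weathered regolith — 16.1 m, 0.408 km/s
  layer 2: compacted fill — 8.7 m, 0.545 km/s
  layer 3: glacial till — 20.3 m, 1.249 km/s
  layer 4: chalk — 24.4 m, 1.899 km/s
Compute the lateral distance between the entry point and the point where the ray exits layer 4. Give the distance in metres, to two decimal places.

Ray parameter p = sin 8.8° / 0.408 km/s = 3.7497e-01 s/km.
Layer 1: θ = 8.80°; offset = 16.1·tan 8.80° = 2.4924 m.
Layer 2: sin θ = p·0.545 = 0.2044 → θ = 11.79°; offset = 8.7·tan 11.79° = 1.8162 m.
Layer 3: sin θ = p·1.249 = 0.4683 → θ = 27.93°; offset = 20.3·tan 27.93° = 10.7601 m.
Layer 4: sin θ = p·1.899 = 0.7121 → θ = 45.40°; offset = 24.4·tan 45.40° = 24.7454 m.
Total horizontal offset = 39.8142 m.

39.81 m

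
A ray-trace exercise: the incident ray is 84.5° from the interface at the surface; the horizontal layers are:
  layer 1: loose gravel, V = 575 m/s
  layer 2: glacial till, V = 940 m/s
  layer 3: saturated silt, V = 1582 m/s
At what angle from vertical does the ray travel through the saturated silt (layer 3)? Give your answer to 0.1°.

15.3°

From the normal: θ₁ = 90° − 84.5° = 5.5°.
Ray parameter p = sin 5.5° / 575 = 1.6669e-04 s/m.
sin θ_3 = p·V_3 = 1.6669e-04 × 1582 = 0.2637.
θ_3 = 15.29° from the vertical.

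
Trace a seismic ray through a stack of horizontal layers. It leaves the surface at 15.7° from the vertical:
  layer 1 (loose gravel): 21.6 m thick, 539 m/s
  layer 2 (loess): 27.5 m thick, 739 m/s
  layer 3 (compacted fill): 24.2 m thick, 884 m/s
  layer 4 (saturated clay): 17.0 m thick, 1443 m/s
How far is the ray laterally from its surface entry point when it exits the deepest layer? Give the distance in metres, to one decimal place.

46.9 m

Ray parameter p = sin 15.7° / 539 m/s = 5.0204e-04 s/m.
Layer 1: θ = 15.70°; offset = 21.6·tan 15.70° = 6.071 m.
Layer 2: sin θ = p·739 = 0.3710 → θ = 21.78°; offset = 27.5·tan 21.78° = 10.987 m.
Layer 3: sin θ = p·884 = 0.4438 → θ = 26.35°; offset = 24.2·tan 26.35° = 11.985 m.
Layer 4: sin θ = p·1443 = 0.7244 → θ = 46.42°; offset = 17.0·tan 46.42° = 17.866 m.
Total horizontal offset = 46.909 m.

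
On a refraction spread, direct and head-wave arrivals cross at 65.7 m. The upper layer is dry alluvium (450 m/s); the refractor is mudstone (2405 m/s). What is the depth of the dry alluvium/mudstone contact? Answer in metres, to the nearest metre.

h = (x_cross/2)·√((V₂−V₁)/(V₂+V₁)).
(V₂−V₁)/(V₂+V₁) = (2405−450)/(2405+450) = 0.6848; √ = 0.8275.
h = (65.7/2)·0.8275 = 27.18 m.

27 m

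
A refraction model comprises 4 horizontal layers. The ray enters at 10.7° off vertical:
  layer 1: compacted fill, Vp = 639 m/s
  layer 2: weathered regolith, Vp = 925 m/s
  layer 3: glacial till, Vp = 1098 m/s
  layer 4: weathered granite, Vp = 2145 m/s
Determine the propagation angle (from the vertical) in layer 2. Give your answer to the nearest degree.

16°

Ray parameter p = sin 10.7° / 639 = 2.9056e-04 s/m.
sin θ_2 = p·V_2 = 2.9056e-04 × 925 = 0.2688.
θ_2 = 15.59° from the vertical.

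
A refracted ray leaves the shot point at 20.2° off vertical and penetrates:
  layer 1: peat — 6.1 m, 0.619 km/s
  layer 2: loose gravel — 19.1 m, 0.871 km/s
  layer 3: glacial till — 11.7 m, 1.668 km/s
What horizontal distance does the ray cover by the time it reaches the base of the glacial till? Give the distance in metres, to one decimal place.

Ray parameter p = sin 20.2° / 0.619 km/s = 5.5783e-01 s/km.
Layer 1: θ = 20.20°; offset = 6.1·tan 20.20° = 2.244 m.
Layer 2: sin θ = p·0.871 = 0.4859 → θ = 29.07°; offset = 19.1·tan 29.07° = 10.618 m.
Layer 3: sin θ = p·1.668 = 0.9305 → θ = 68.51°; offset = 11.7·tan 68.51° = 29.713 m.
Σ offsets = 42.575 m.

42.6 m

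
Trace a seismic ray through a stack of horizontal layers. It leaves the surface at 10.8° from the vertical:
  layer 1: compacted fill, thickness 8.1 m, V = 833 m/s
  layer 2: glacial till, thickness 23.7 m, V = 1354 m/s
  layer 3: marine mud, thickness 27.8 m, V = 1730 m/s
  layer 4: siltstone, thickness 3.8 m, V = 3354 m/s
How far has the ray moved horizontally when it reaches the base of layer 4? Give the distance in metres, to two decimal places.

p = sin θ₁/V₁ = sin 10.8°/833 = 2.2495e-04 s/m is conserved through the stack.
Layer 1: θ = 10.80°; offset = 8.1·tan 10.80° = 1.5452 m.
Layer 2: sin θ = p·1354 = 0.3046 → θ = 17.73°; offset = 23.7·tan 17.73° = 7.5786 m.
Layer 3: sin θ = p·1730 = 0.3892 → θ = 22.90°; offset = 27.8·tan 22.90° = 11.7444 m.
Layer 4: sin θ = p·3354 = 0.7545 → θ = 48.98°; offset = 3.8·tan 48.98° = 4.3682 m.
Total horizontal offset = 25.2364 m.

25.24 m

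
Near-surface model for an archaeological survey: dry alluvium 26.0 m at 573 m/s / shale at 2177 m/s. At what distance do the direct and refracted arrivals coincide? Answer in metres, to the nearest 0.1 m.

68.1 m

x_cross = 2h·√((V₂+V₁)/(V₂−V₁)).
(V₂+V₁)/(V₂−V₁) = (2177+573)/(2177−573) = 1.7145; √ = 1.3094.
x_cross = 2·26.0·1.3094 = 68.09 m.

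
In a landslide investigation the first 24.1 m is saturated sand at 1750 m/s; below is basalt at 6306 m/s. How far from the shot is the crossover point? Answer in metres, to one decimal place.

x_cross = 2h·√((V₂+V₁)/(V₂−V₁)).
(V₂+V₁)/(V₂−V₁) = (6306+1750)/(6306−1750) = 1.7682; √ = 1.3297.
x_cross = 2·24.1·1.3297 = 64.09 m.

64.1 m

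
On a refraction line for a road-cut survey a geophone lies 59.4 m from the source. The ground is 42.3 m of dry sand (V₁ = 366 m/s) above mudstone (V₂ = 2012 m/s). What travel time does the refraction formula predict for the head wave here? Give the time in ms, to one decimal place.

256.8 ms

t = x/V₂ + 2h·√(V₂²−V₁²)/(V₁V₂).
√(V₂²−V₁²) = √(2012²−366²) = 1978.4 m/s; delay term = 2·42.3·1978.4/(366·2012) = 0.22729 s.
t = 59.4/2012 + 0.22729 = 0.25681 s.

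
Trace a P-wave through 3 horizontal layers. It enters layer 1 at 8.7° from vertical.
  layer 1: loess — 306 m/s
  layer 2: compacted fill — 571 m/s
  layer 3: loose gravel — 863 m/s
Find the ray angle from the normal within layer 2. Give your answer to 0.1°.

16.4°

Ray parameter p = sin 8.7° / 306 = 4.9432e-04 s/m.
sin θ_2 = p·V_2 = 4.9432e-04 × 571 = 0.2823.
θ_2 = arcsin 0.2823 = 16.39°.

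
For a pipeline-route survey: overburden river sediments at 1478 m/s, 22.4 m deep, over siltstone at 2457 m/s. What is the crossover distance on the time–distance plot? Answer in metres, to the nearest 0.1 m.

89.8 m

θ_c = arcsin(1478/2457) = 36.98°, so cos θ_c = 0.7988 and tᵢ = 2h cos θ_c/V₁ = 0.0242 s.
At crossover x/V₁ = x/V₂ + tᵢ ⇒ x = tᵢ/(1/V₁ − 1/V₂) = 0.02421/(6.7659e-04 − 4.0700e-04) = 89.82 m.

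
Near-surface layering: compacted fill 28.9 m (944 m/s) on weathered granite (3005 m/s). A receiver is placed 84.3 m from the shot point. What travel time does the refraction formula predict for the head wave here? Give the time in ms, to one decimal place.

θ_c = arcsin(V₁/V₂) = arcsin(944/3005) = 18.31°, cos θ_c = 0.9494.
Intercept time tᵢ = 2h cos θ_c / V₁ = 2·28.9·0.9494/944 = 0.05813 s.
t = x/V₂ + tᵢ = 84.3/3005 + 0.05813 = 0.08618 s.

86.2 ms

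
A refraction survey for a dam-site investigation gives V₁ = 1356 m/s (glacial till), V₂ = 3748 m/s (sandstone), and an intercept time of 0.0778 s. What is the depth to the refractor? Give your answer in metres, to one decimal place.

θ_c = arcsin(1356/3748) = 21.21°; cos θ_c = 0.9323.
tᵢ = 2h cos θ_c/V₁ ⇒ h = tᵢ·V₁/(2 cos θ_c) = 0.0778·1356/(2·0.9323) = 56.58 m.

56.6 m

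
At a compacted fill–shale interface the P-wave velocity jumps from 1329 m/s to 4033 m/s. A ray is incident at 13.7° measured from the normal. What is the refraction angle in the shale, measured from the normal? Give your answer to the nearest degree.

sin θ₁/V₁ = sin θ₂/V₂ ⇒ sin θ₂ = 4033·sin 13.7°/1329 = 4033·0.2368/1329 = 0.7187.
θ₂ = arcsin 0.7187 = 45.95° from the normal.

46°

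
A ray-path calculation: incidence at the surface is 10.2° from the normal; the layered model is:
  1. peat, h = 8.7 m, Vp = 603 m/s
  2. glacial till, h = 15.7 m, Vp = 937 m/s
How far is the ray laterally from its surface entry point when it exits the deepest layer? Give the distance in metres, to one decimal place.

6.1 m

Apply Snell's law at each interface; in layer i the horizontal offset is hᵢ·tan θᵢ.
Layer 1: θ = 10.20°; offset = 8.7·tan 10.20° = 1.565 m.
Layer 2: sin θ = 937·sin 10.2°/603 = 0.2752, θ = 15.97°; offset = 15.7·tan 15.97° = 4.494 m.
Σ offsets = 6.059 m.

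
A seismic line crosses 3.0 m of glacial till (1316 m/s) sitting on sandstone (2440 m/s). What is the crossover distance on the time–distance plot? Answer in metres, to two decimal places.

x_cross = 2h·√((V₂+V₁)/(V₂−V₁)).
(V₂+V₁)/(V₂−V₁) = (2440+1316)/(2440−1316) = 3.3416; √ = 1.8280.
x_cross = 2·3.0·1.8280 = 10.97 m.

10.97 m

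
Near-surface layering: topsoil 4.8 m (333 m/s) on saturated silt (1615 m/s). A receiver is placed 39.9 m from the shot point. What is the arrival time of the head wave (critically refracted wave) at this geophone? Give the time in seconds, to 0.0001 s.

0.0529 s

t = x/V₂ + 2h·√(V₂²−V₁²)/(V₁V₂).
√(V₂²−V₁²) = √(1615²−333²) = 1580.3 m/s; delay term = 2·4.8·1580.3/(333·1615) = 0.02821 s.
t = 39.9/1615 + 0.02821 = 0.05292 s.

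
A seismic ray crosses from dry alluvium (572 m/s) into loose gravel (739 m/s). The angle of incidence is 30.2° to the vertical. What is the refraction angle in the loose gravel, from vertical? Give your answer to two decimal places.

40.53°

sin θ₁/V₁ = sin θ₂/V₂ ⇒ sin θ₂ = 739·sin 30.2°/572 = 739·0.5030/572 = 0.6499.
θ₂ = arcsin 0.6499 = 40.53° from the normal.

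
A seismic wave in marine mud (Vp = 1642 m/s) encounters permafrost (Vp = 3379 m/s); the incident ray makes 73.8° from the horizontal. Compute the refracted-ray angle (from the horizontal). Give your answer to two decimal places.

Angle from the normal: 90° − 73.8° = 16.2°.
sin θ₁/V₁ = sin θ₂/V₂ ⇒ sin θ₂ = 3379·sin 16.2°/1642 = 3379·0.2790/1642 = 0.5741.
θ₂ = sin⁻¹(0.5741) = 35.04° (from vertical).
From the interface: 90° − 35.04° = 54.96°.

54.96°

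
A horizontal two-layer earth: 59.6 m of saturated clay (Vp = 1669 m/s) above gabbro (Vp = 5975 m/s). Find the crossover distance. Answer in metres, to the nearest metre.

159 m

x_cross = 2h·√((V₂+V₁)/(V₂−V₁)).
(V₂+V₁)/(V₂−V₁) = (5975+1669)/(5975−1669) = 1.7752; √ = 1.3324.
x_cross = 2·59.6·1.3324 = 158.82 m.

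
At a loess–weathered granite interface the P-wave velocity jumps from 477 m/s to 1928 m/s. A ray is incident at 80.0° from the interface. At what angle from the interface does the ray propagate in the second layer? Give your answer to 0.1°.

45.4°

Convert to the normal: θ₁ = 90° − 80.0° = 10.0°.
Snell's law: sin θ₂ = (V₂/V₁)·sin θ₁ = (1928/477)·sin 10.0° = 0.7019.
θ₂ = arcsin 0.7019 = 44.58° from the normal.
From the interface: 90° − 44.58° = 45.42°.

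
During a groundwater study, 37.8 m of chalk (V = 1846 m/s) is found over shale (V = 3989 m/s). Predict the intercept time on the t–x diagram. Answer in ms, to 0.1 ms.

tᵢ = 2h·√(V₂²−V₁²)/(V₁V₂).
√(V₂²−V₁²) = √(3989²−1846²) = 3536.2 m/s.
tᵢ = 2·37.8·3536.2/(1846·3989) = 0.03630 s.

36.3 ms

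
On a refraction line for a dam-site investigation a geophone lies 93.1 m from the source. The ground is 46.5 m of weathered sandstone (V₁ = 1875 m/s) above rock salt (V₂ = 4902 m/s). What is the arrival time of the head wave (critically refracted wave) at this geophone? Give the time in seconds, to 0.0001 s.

θ_c = arcsin(V₁/V₂) = arcsin(1875/4902) = 22.49°, cos θ_c = 0.9240.
Intercept time tᵢ = 2h cos θ_c / V₁ = 2·46.5·0.9240/1875 = 0.04583 s.
t = x/V₂ + tᵢ = 93.1/4902 + 0.04583 = 0.06482 s.

0.0648 s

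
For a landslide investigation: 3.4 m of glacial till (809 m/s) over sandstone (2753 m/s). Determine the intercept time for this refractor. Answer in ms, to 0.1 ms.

tᵢ = 2h·√(V₂²−V₁²)/(V₁V₂).
√(V₂²−V₁²) = √(2753²−809²) = 2631.4 m/s.
tᵢ = 2·3.4·2631.4/(809·2753) = 0.00803 s.

8.0 ms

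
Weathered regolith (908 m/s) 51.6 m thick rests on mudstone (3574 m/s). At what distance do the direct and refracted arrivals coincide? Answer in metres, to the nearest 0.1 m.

133.8 m

θ_c = arcsin(908/3574) = 14.72°, so cos θ_c = 0.9672 and tᵢ = 2h cos θ_c/V₁ = 0.1099 s.
At crossover x/V₁ = x/V₂ + tᵢ ⇒ x = tᵢ/(1/V₁ − 1/V₂) = 0.10993/(1.1013e-03 − 2.7980e-04) = 133.81 m.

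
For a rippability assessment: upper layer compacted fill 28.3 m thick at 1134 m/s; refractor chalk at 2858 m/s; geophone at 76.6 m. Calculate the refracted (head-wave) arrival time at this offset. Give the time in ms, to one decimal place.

72.6 ms

θ_c = arcsin(V₁/V₂) = arcsin(1134/2858) = 23.38°, cos θ_c = 0.9179.
Intercept time tᵢ = 2h cos θ_c / V₁ = 2·28.3·0.9179/1134 = 0.04581 s.
t = x/V₂ + tᵢ = 76.6/2858 + 0.04581 = 0.07262 s.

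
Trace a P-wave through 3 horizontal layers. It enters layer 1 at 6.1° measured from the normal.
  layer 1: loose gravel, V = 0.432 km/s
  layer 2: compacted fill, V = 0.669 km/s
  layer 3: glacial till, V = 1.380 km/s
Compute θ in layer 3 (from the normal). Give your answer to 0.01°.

19.84°

Ray parameter p = sin 6.1° / 0.432 = 2.4598e-01 s/km.
sin θ_3 = p·V_3 = 2.4598e-01 × 1.380 = 0.3395.
θ_3 = arcsin 0.3395 = 19.84°.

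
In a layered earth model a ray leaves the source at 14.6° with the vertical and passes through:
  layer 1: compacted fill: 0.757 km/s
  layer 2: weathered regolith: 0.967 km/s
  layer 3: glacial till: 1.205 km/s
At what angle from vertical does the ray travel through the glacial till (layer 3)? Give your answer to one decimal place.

Ray parameter p = sin 14.6° / 0.757 = 3.3298e-01 s/km.
sin θ_3 = p·V_3 = 3.3298e-01 × 1.205 = 0.4012.
θ_3 = 23.66° from the vertical.

23.7°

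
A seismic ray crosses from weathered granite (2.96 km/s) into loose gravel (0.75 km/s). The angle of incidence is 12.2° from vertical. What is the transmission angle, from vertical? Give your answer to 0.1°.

3.1°

Snell's law: sin θ₂ = (V₂/V₁)·sin θ₁ = (0.75/2.96)·sin 12.2° = 0.0535.
θ₂ = sin⁻¹(0.0535) = 3.07° (from vertical).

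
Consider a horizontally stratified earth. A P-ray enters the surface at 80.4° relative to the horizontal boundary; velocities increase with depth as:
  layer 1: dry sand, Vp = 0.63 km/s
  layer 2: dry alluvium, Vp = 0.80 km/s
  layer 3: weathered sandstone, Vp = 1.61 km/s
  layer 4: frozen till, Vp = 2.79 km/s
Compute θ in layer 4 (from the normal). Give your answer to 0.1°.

47.6°

From the normal: θ₁ = 90° − 80.4° = 9.6°.
Snell's law across each interface conserves sin θ / V, so sin θ_4 = V_4·sin θ₁/V₁.
sin θ_4 = 2.79 × sin 9.6° / 0.63 = 0.7385.
θ_4 = 47.61° from the vertical.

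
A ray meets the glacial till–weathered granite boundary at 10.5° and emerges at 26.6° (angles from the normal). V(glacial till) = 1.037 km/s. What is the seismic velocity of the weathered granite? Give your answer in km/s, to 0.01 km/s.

2.55 km/s

Snell's law: sin 10.5°/V₁ = sin 26.6°/V₂.
V₂ = V₁·sin 26.6°/sin 10.5° = 1.037 × 2.4570 = 2.55 km/s.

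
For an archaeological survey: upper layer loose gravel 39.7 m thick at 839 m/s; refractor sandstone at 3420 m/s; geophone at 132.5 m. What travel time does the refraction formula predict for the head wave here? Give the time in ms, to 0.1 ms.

130.5 ms

θ_c = arcsin(V₁/V₂) = arcsin(839/3420) = 14.20°, cos θ_c = 0.9694.
Intercept time tᵢ = 2h cos θ_c / V₁ = 2·39.7·0.9694/839 = 0.09174 s.
t = x/V₂ + tᵢ = 132.5/3420 + 0.09174 = 0.13049 s.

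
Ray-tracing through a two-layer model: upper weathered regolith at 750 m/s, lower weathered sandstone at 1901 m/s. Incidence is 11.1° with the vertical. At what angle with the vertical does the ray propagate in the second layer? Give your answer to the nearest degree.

sin θ₁/V₁ = sin θ₂/V₂ ⇒ sin θ₂ = 1901·sin 11.1°/750 = 1901·0.1925/750 = 0.4880.
θ₂ = sin⁻¹(0.4880) = 29.21° (from vertical).

29°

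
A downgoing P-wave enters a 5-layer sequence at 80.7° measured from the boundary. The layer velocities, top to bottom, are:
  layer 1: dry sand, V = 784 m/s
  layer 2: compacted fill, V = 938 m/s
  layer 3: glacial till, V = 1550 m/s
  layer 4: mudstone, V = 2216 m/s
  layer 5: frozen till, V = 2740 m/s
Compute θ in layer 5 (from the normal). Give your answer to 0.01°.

From the normal: θ₁ = 90° − 80.7° = 9.3°.
Snell's law across each interface conserves sin θ / V, so sin θ_5 = V_5·sin θ₁/V₁.
sin θ_5 = 2740 × sin 9.3° / 784 = 0.5648.
θ_5 = 34.39° from the vertical.

34.39°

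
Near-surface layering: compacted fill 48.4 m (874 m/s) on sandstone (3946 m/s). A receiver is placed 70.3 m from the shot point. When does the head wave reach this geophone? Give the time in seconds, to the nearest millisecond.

0.126 s

θ_c = arcsin(V₁/V₂) = arcsin(874/3946) = 12.80°, cos θ_c = 0.9752.
Intercept time tᵢ = 2h cos θ_c / V₁ = 2·48.4·0.9752/874 = 0.10800 s.
t = x/V₂ + tᵢ = 70.3/3946 + 0.10800 = 0.12582 s.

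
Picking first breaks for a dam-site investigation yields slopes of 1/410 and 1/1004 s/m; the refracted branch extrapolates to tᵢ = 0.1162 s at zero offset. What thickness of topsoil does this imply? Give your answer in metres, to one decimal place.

h = tᵢ·V₁·V₂ / (2·√(V₂²−V₁²)).
√(V₂²−V₁²) = √(1004² − 410²) = 916.5 m/s.
h = 0.1162 s × 410 × 1004 / (2 × 916.5) = 26.10 m.

26.1 m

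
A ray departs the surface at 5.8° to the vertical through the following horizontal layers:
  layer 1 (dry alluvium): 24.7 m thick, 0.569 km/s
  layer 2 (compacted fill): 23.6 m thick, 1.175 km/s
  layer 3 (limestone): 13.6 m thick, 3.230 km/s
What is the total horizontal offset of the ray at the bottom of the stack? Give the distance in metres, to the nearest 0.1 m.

p = sin θ₁/V₁ = sin 5.8°/0.569 = 1.7760e-01 s/km is conserved through the stack.
Layer 1: θ = 5.80°; offset = 24.7·tan 5.80° = 2.509 m.
Layer 2: sin θ = p·1.175 = 0.2087 → θ = 12.05°; offset = 23.6·tan 12.05° = 5.036 m.
Layer 3: sin θ = p·3.230 = 0.5737 → θ = 35.01°; offset = 13.6·tan 35.01° = 9.525 m.
Summing the layer offsets gives 17.070 m.

17.1 m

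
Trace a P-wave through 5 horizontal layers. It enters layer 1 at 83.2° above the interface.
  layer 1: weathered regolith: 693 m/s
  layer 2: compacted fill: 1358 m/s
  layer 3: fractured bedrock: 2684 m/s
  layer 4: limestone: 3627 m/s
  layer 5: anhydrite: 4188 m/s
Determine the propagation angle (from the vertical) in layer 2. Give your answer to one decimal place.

From the normal: θ₁ = 90° − 83.2° = 6.8°.
Ray parameter p = sin 6.8° / 693 = 1.7086e-04 s/m.
sin θ_2 = p·V_2 = 1.7086e-04 × 1358 = 0.2320.
θ_2 = arcsin 0.2320 = 13.42°.

13.4°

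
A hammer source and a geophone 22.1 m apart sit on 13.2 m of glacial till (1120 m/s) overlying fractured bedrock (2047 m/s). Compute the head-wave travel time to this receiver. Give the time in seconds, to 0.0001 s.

t = x/V₂ + 2h·√(V₂²−V₁²)/(V₁V₂).
√(V₂²−V₁²) = √(2047²−1120²) = 1713.4 m/s; delay term = 2·13.2·1713.4/(1120·2047) = 0.01973 s.
t = 22.1/2047 + 0.01973 = 0.03053 s.

0.0305 s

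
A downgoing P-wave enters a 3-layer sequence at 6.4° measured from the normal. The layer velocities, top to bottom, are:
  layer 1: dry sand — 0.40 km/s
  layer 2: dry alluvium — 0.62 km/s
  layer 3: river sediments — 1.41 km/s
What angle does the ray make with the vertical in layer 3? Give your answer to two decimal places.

23.14°

Ray parameter p = sin 6.4° / 0.40 = 2.7867e-01 s/km.
sin θ_3 = p·V_3 = 2.7867e-01 × 1.41 = 0.3929.
θ_3 = arcsin 0.3929 = 23.14°.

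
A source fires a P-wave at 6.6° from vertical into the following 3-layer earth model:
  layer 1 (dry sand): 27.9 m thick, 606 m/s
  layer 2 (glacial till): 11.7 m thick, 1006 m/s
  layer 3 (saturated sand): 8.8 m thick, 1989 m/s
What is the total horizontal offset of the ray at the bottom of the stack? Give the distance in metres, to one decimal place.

9.1 m

Apply Snell's law at each interface; in layer i the horizontal offset is hᵢ·tan θᵢ.
Layer 1: θ = 6.60°; offset = 27.9·tan 6.60° = 3.228 m.
Layer 2: sin θ = 1006·sin 6.6°/606 = 0.1908, θ = 11.00°; offset = 11.7·tan 11.00° = 2.274 m.
Layer 3: sin θ = 1989·sin 6.6°/606 = 0.3772, θ = 22.16°; offset = 8.8·tan 22.16° = 3.585 m.
Summing the layer offsets gives 9.087 m.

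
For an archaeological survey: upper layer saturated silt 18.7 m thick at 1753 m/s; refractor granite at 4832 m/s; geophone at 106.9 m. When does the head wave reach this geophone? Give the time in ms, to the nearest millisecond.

θ_c = arcsin(V₁/V₂) = arcsin(1753/4832) = 21.27°, cos θ_c = 0.9319.
Intercept time tᵢ = 2h cos θ_c / V₁ = 2·18.7·0.9319/1753 = 0.01988 s.
t = x/V₂ + tᵢ = 106.9/4832 + 0.01988 = 0.04200 s.

42 ms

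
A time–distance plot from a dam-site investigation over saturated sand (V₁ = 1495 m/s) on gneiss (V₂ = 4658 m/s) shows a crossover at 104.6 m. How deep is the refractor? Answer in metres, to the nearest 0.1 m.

h = (x_cross/2)·√((V₂−V₁)/(V₂+V₁)).
(V₂−V₁)/(V₂+V₁) = (4658−1495)/(4658+1495) = 0.5141; √ = 0.7170.
h = (104.6/2)·0.7170 = 37.50 m.

37.5 m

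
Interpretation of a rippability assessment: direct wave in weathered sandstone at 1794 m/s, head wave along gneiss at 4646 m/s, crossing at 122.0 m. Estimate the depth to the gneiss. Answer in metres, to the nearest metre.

h = (x_cross/2)·√((V₂−V₁)/(V₂+V₁)).
(V₂−V₁)/(V₂+V₁) = (4646−1794)/(4646+1794) = 0.4429; √ = 0.6655.
h = (122.0/2)·0.6655 = 40.59 m.

41 m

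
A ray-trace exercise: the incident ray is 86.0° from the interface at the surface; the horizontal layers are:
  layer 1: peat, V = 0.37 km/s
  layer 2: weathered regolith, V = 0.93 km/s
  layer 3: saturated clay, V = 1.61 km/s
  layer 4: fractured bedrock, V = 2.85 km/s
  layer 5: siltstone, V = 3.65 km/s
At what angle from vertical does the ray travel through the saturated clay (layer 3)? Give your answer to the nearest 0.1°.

From the normal: θ₁ = 90° − 86.0° = 4.0°.
Snell's law across each interface conserves sin θ / V, so sin θ_3 = V_3·sin θ₁/V₁.
sin θ_3 = 1.61 × sin 4.0° / 0.37 = 0.3035.
θ_3 = arcsin 0.3035 = 17.67°.

17.7°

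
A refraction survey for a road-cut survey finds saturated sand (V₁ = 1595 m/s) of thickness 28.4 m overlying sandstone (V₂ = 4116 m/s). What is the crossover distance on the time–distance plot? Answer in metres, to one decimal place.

θ_c = arcsin(1595/4116) = 22.80°, so cos θ_c = 0.9219 and tᵢ = 2h cos θ_c/V₁ = 0.0328 s.
At crossover x/V₁ = x/V₂ + tᵢ ⇒ x = tᵢ/(1/V₁ − 1/V₂) = 0.03283/(6.2696e-04 − 2.4295e-04) = 85.49 m.

85.5 m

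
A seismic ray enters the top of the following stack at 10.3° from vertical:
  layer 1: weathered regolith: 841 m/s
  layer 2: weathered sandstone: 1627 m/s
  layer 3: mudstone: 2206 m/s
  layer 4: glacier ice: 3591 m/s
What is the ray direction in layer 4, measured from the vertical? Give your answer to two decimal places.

49.77°

Ray parameter p = sin 10.3° / 841 = 2.1261e-04 s/m.
sin θ_4 = p·V_4 = 2.1261e-04 × 3591 = 0.7635.
θ_4 = 49.77° from the vertical.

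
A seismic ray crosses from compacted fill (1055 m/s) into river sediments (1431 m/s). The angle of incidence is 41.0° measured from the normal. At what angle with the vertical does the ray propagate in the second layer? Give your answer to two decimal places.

62.86°

Snell's law: sin θ₂ = (V₂/V₁)·sin θ₁ = (1431/1055)·sin 41.0° = 0.8899.
θ₂ = sin⁻¹(0.8899) = 62.86° (from vertical).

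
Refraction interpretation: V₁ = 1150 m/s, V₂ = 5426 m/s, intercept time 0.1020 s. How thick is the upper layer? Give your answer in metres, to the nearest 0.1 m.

h = tᵢ·V₁·V₂ / (2·√(V₂²−V₁²)).
√(V₂²−V₁²) = √(5426² − 1150²) = 5302.7 m/s.
h = 0.102 s × 1150 × 5426 / (2 × 5302.7) = 60.01 m.

60.0 m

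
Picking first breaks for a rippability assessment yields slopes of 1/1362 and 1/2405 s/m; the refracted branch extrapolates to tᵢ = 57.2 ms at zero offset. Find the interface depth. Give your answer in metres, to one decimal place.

47.3 m

θ_c = arcsin(1362/2405) = 34.49°; cos θ_c = 0.8242.
tᵢ = 2h cos θ_c/V₁ ⇒ h = tᵢ·V₁/(2 cos θ_c) = 0.0572·1362/(2·0.8242) = 47.26 m.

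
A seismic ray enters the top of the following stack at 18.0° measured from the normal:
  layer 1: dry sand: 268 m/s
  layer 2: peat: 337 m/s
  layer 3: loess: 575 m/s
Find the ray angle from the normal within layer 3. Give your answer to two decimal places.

41.53°

Ray parameter p = sin 18.0° / 268 = 1.1530e-03 s/m.
sin θ_3 = p·V_3 = 1.1530e-03 × 575 = 0.6630.
θ_3 = 41.53° from the vertical.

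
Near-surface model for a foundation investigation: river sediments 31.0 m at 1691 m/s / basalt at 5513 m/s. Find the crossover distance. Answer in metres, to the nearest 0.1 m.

85.1 m

x_cross = 2h·√((V₂+V₁)/(V₂−V₁)).
(V₂+V₁)/(V₂−V₁) = (5513+1691)/(5513−1691) = 1.8849; √ = 1.3729.
x_cross = 2·31.0·1.3729 = 85.12 m.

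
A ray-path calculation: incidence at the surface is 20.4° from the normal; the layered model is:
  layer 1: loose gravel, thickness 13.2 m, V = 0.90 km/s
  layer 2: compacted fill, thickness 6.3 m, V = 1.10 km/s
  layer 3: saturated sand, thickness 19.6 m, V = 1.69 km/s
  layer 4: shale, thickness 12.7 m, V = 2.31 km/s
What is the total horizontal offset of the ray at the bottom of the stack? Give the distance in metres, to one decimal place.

50.3 m

Ray parameter p = sin 20.4° / 0.90 km/s = 3.8730e-01 s/km.
Layer 1: θ = 20.40°; offset = 13.2·tan 20.40° = 4.909 m.
Layer 2: sin θ = p·1.10 = 0.4260 → θ = 25.22°; offset = 6.3·tan 25.22° = 2.967 m.
Layer 3: sin θ = p·1.69 = 0.6545 → θ = 40.88°; offset = 19.6·tan 40.88° = 16.969 m.
Layer 4: sin θ = p·2.31 = 0.8947 → θ = 63.47°; offset = 12.7·tan 63.47° = 25.434 m.
Summing the layer offsets gives 50.279 m.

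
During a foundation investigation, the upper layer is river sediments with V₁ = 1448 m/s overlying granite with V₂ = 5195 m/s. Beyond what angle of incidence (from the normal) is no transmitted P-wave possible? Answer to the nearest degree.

16°

Critical incidence: sin θ_c = V₁/V₂ = 1448/5195 = 0.2787.
θ_c = arcsin 0.2787 = 16.18°.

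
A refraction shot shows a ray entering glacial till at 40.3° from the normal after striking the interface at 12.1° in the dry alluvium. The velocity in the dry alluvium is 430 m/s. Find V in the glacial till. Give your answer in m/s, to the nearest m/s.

sin 12.1° = 0.2096; sin 40.3° = 0.6468.
V₂ = V₁·(sin θ₂/sin θ₁) = 430·(0.6468/0.2096) = 1326.79 m/s.

1327 m/s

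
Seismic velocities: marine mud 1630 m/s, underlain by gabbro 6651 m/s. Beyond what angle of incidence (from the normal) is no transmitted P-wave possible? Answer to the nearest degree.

At critical incidence the refracted ray runs along the interface (θ₂ = 90°), so sin θ_c = V₁/V₂.
θ_c = arcsin(1630/6651) = arcsin 0.2451 = 14.19°.

14°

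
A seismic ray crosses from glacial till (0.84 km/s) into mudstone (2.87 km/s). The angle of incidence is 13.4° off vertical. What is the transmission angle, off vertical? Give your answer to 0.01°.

Snell's law: sin θ₂ = (V₂/V₁)·sin θ₁ = (2.87/0.84)·sin 13.4° = 0.7918.
θ₂ = sin⁻¹(0.7918) = 52.35° (from vertical).

52.35°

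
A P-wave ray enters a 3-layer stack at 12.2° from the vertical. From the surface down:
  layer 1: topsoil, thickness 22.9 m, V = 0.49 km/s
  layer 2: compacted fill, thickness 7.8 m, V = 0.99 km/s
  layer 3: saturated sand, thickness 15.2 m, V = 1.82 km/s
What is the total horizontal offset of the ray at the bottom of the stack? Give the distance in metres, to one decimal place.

Ray parameter p = sin 12.2° / 0.49 km/s = 4.3128e-01 s/km.
Layer 1: θ = 12.20°; offset = 22.9·tan 12.20° = 4.951 m.
Layer 2: sin θ = p·0.99 = 0.4270 → θ = 25.27°; offset = 7.8·tan 25.27° = 3.683 m.
Layer 3: sin θ = p·1.82 = 0.7849 → θ = 51.71°; offset = 15.2·tan 51.71° = 19.256 m.
Σ offsets = 27.890 m.

27.9 m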